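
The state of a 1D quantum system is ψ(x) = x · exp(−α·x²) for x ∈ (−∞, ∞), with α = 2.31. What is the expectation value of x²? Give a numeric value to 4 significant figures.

0.3247

⟨x²⟩ = ∫ x²·|ψ|² dx / ∫|ψ|² dx (integrals over the domain).
Expand each integrand as polynomial × e^(−2αx²) and use ∫x^(2j)·e^(−2αx²) dx = (2j−1)!!/(4α)^j · √(π/(2α)), odd powers → 0; here √(π/(2α)) = 0.82462.
State is unnormalized: ∫|ψ|² dx = 0.089245, and ∫ψ*·x²·ψ dx = 0.028976, so ⟨x²⟩ = 0.028976 / 0.089245.
⟨x²⟩ = 0.32468.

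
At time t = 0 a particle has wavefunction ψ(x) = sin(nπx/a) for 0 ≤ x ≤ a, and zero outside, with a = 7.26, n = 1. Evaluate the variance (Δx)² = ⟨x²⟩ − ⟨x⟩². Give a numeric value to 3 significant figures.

1.72

Compute ⟨x⟩ and ⟨x²⟩ separately, then (Δx)² = ⟨x²⟩ − ⟨x⟩².
With sin²θ = (1 − cos2θ)/2 on 0 ≤ x ≤ a: ∫sin²(nπx/a) dx = a/2, ∫x·sin²(nπx/a) dx = a²/4, ∫x²·sin²(nπx/a) dx = a³·(1/6 − 1/(4n²π²)); higher powers xᵏ the same way, integrating xᵏ·cos(2nπx/a) by parts.
Normalization: ∫|ψ|² dx = 3.6300.
⟨x⟩ = 3.6300 and ⟨x²⟩ = 14.899.
(Δx)² = 14.899 − (3.6300)² = 1.7221.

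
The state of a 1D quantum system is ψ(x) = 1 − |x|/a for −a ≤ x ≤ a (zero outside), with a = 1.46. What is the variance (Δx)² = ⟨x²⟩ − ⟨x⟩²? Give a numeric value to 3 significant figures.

0.213

Compute ⟨x⟩ and ⟨x²⟩ separately, then (Δx)² = ⟨x²⟩ − ⟨x⟩².
ψ is even, so ∫ over [−a, a] = 2∫₀ᵃ with ψ = 1 − x/a there: ∫₀ᵃ (1 − x/a)² dx = a/3, ∫₀ᵃ x²(1 − x/a)² dx = a³/30, ∫₀ᵃ x⁴(1 − x/a)² dx = a⁵/105.
Normalization: ∫|ψ|² dx = 0.97333.
⟨x⟩ = 0.0000 and ⟨x²⟩ = 0.21316.
(Δx)² = 0.21316 − (0.0000)² = 0.21316.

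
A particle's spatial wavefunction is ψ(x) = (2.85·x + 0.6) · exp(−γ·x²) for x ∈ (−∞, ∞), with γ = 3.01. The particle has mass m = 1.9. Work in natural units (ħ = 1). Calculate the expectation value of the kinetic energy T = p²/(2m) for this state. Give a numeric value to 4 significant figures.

T = −(ħ²/2m) d²/dx², so ⟨T⟩ = −(ħ²/2m) ∫ ψ*·ψ'' dx / ∫|ψ|² dx; with m = 1.9.
Expand each integrand as polynomial × e^(−2γx²) and use ∫x^(2j)·e^(−2γx²) dx = (2j−1)!!/(4γ)^j · √(π/(2γ)), odd powers → 0; here √(π/(2γ)) = 0.72240. Differentiate with the product rule, d/dx e^(−γx²) = −2γx·e^(−γx²).
State is unnormalized: ∫|ψ|² dx = 0.74741, and ∫ψ*·(−ħ²/2m · ψ'') dx = 1.3641, so ⟨T⟩ = 1.3641 / 0.74741.
⟨T⟩ = 1.8251.

1.825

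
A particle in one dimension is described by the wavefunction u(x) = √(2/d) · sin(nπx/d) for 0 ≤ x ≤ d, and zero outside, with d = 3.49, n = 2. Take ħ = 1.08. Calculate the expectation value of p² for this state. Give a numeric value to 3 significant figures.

p² u = −ħ² d²u/dx²; ⟨p²⟩ = −ħ² ∫ u*·u'' dx.
d/dx sin(nπx/d) = (nπ/d)·cos(nπx/d) and d²/dx² sin(nπx/d) = −(nπ/d)²·sin(nπx/d); on 0 ≤ x ≤ d, ∫sin²(nπx/d) dx = d/2 and ∫sin(nπx/d)·cos(nπx/d) dx = 0.
⟨p²⟩ = 3.7806.

3.78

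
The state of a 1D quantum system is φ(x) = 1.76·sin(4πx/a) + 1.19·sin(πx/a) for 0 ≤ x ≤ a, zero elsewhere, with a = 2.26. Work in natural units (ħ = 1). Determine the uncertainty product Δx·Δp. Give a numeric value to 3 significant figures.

Δx = √(⟨x²⟩−⟨x⟩²), Δp = √(⟨p²⟩−⟨p⟩²).
On 0 ≤ x ≤ a (j ≠ l): ∫sin²(jπx/a) dx = a/2, ∫sin(jπx/a)·sin(lπx/a) dx = 0; diagonal moments ∫x·sin²(jπx/a) dx = a²/4, ∫x²·sin²(jπx/a) dx = a³·(1/6 − 1/(4j²π²)); cross terms ∫x·sin(jπx/a)·sin(lπx/a) dx = 0 for j + l even and −4jla²/(π²(j² − l²)²) for j + l odd, ∫x²·sin(jπx/a)·sin(lπx/a) dx = (−1)^(j+l)·4jla³/(π²(j² − l²)²); higher powers the same way via product-to-sum and parts. d²/dx² sin(jπx/a) = −(jπ/a)²·sin(jπx/a); on 0 ≤ x ≤ a, ∫sin²(jπx/a) dx = a/2 and ∫sin(jπx/a)·sin(lπx/a) dx = 0 for j ≠ l, so only diagonal terms survive in ∫|φ|² and ∫φ·φ″; ∫φ·φ′ dx = [φ²/2] between the walls = 0.
Normalization: ∫|φ|² dx = 5.1005.
⟨x⟩ = 1.0998, ⟨x²⟩ = 1.5420 ⇒ Δx = 0.57658.
⟨p⟩ = 0.0000, ⟨p²⟩ = 21.824 ⇒ Δp = 4.6716.
Δx·Δp = 2.6935.

2.69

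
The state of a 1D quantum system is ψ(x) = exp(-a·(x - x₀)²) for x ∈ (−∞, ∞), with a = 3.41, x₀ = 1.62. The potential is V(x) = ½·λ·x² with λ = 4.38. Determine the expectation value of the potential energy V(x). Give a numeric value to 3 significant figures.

5.91

⟨V⟩ = ∫ V(x)·|ψ|² dx / ∫|ψ|² dx.
Gaussian moments (u = x − x₀): ∫u^(2j)·e^(−2au²) du = (2j−1)!!/(4a)^j · √(π/(2a)), odd powers integrate to 0; here √(π/(2a)) = 0.67871.
State is unnormalized: ∫|ψ|² dx = 0.67871, and ∫ψ*·V(x)·ψ dx = 4.0098, so ⟨V⟩ = 4.0098 / 0.67871.
⟨V⟩ = 5.9080.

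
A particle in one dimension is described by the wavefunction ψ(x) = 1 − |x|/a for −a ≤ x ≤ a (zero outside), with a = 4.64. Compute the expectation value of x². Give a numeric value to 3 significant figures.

⟨x²⟩ = ∫ x²·|ψ|² dx / ∫|ψ|² dx (integrals over the domain).
ψ is even, so ∫ over [−a, a] = 2∫₀ᵃ with ψ = 1 − x/a there: ∫₀ᵃ (1 − x/a)² dx = a/3, ∫₀ᵃ x²(1 − x/a)² dx = a³/30, ∫₀ᵃ x⁴(1 − x/a)² dx = a⁵/105.
State is unnormalized: ∫|ψ|² dx = 3.0933, and ∫ψ*·x²·ψ dx = 6.6598, so ⟨x²⟩ = 6.6598 / 3.0933.
⟨x²⟩ = 2.1530.

2.15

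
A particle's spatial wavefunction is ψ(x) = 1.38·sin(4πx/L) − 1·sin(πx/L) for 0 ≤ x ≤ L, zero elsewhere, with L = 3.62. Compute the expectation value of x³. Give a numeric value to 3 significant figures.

⟨x³⟩ = ∫ x³·|ψ|² dx / ∫|ψ|² dx (integrals over the domain).
On 0 ≤ x ≤ L (j ≠ l): ∫sin²(jπx/L) dx = L/2, ∫sin(jπx/L)·sin(lπx/L) dx = 0; diagonal moments ∫x·sin²(jπx/L) dx = L²/4, ∫x²·sin²(jπx/L) dx = L³·(1/6 − 1/(4j²π²)); cross terms ∫x·sin(jπx/L)·sin(lπx/L) dx = 0 for j + l even and −4jlL²/(π²(j² − l²)²) for j + l odd, ∫x²·sin(jπx/L)·sin(lπx/L) dx = (−1)^(j+l)·4jlL³/(π²(j² − l²)²); higher powers the same way via product-to-sum and parts.
State is unnormalized: ∫|ψ|² dx = 5.2570, and ∫ψ*·x³·ψ dx = 59.852, so ⟨x³⟩ = 59.852 / 5.2570.
⟨x³⟩ = 11.385.

11.4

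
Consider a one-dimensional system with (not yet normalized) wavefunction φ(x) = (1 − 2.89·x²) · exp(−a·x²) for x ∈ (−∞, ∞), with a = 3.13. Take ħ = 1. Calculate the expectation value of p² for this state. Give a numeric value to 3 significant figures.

8.22

p² φ = −ħ² d²φ/dx²; ⟨p²⟩ = −ħ² ∫ φ*·φ'' dx / ∫|φ|² dx.
Expand each integrand as polynomial × e^(−2ax²) and use ∫x^(2j)·e^(−2ax²) dx = (2j−1)!!/(4a)^j · √(π/(2a)), odd powers → 0; here √(π/(2a)) = 0.70842. Differentiate with the product rule, d/dx e^(−ax²) = −2ax·e^(−ax²).
State is unnormalized: ∫|φ|² dx = 0.49461, and ∫φ*·(−ħ² φ'') dx = 4.0680, so ⟨p²⟩ = 4.0680 / 0.49461.
⟨p²⟩ = 8.2248.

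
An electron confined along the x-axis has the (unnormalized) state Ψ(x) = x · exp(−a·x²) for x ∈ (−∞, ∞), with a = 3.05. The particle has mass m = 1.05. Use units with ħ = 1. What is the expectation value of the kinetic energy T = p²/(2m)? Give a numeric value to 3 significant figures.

4.36

T = −(ħ²/2m) d²/dx², so ⟨T⟩ = −(ħ²/2m) ∫ Ψ*·Ψ'' dx / ∫|Ψ|² dx; with m = 1.05.
Expand each integrand as polynomial × e^(−2ax²) and use ∫x^(2j)·e^(−2ax²) dx = (2j−1)!!/(4a)^j · √(π/(2a)), odd powers → 0; here √(π/(2a)) = 0.71765. Differentiate with the product rule, d/dx e^(−ax²) = −2ax·e^(−ax²).
State is unnormalized: ∫|Ψ|² dx = 0.058823, and ∫Ψ*·(−ħ²/2m · Ψ'') dx = 0.25630, so ⟨T⟩ = 0.25630 / 0.058823.
⟨T⟩ = 4.3571.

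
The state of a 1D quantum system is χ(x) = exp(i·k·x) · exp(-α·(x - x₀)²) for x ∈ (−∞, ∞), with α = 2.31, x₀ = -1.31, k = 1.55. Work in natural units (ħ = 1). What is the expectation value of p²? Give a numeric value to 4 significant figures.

p² χ = −ħ² d²χ/dx²; ⟨p²⟩ = −ħ² ∫ χ*·χ'' dx / ∫|χ|² dx.
Gaussian moments (u = x − x₀): ∫u^(2j)·e^(−2αu²) du = (2j−1)!!/(4α)^j · √(π/(2α)), odd powers integrate to 0; here √(π/(2α)) = 0.82462. Derivatives: χ′ = (ik − 2αu)·χ, χ″ = ((ik − 2αu)² − 2α)·χ; the odd-in-u pieces drop out.
State is unnormalized: ∫|χ|² dx = 0.82462, and ∫χ*·(−ħ² χ'') dx = 3.8860, so ⟨p²⟩ = 3.8860 / 0.82462.
⟨p²⟩ = 4.7125.

4.713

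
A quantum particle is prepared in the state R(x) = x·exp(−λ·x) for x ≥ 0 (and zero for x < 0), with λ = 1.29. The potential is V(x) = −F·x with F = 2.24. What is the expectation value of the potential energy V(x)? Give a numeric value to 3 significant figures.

⟨V⟩ = ∫ V(x)·|R|² dx / ∫|R|² dx.
Every integrand reduces to terms xʲ·e^(−2λx) on [0, ∞); use ∫₀^∞ xʲ·e^(−2λx) dx = j!/(2λ)^(j+1).
State is unnormalized: ∫|R|² dx = 0.11646, and ∫R*·V(x)·R dx = -0.30333, so ⟨V⟩ = -0.30333 / 0.11646.
⟨V⟩ = -2.6047.

-2.60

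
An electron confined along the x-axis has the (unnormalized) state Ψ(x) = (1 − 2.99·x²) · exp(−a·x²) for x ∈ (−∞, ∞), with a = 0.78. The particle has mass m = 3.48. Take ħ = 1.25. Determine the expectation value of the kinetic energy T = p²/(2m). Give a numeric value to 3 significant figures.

0.890

T = −(ħ²/2m) d²/dx², so ⟨T⟩ = −(ħ²/2m) ∫ Ψ*·Ψ'' dx / ∫|Ψ|² dx; with m = 3.48.
Expand each integrand as polynomial × e^(−2ax²) and use ∫x^(2j)·e^(−2ax²) dx = (2j−1)!!/(4a)^j · √(π/(2a)), odd powers → 0; here √(π/(2a)) = 1.4191. Differentiate with the product rule, d/dx e^(−ax²) = −2ax·e^(−ax²).
State is unnormalized: ∫|Ψ|² dx = 2.6091, and ∫Ψ*·(−ħ²/2m · Ψ'') dx = 2.3223, so ⟨T⟩ = 2.3223 / 2.6091.
⟨T⟩ = 0.89009.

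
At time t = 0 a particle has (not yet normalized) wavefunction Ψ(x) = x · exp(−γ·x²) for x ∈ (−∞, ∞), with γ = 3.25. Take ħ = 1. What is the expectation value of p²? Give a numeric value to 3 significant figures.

p² Ψ = −ħ² d²Ψ/dx²; ⟨p²⟩ = −ħ² ∫ Ψ*·Ψ'' dx / ∫|Ψ|² dx.
Expand each integrand as polynomial × e^(−2γx²) and use ∫x^(2j)·e^(−2γx²) dx = (2j−1)!!/(4γ)^j · √(π/(2γ)), odd powers → 0; here √(π/(2γ)) = 0.69521. Differentiate with the product rule, d/dx e^(−γx²) = −2γx·e^(−γx²).
State is unnormalized: ∫|Ψ|² dx = 0.053478, and ∫Ψ*·(−ħ² Ψ'') dx = 0.52141, so ⟨p²⟩ = 0.52141 / 0.053478.
⟨p²⟩ = 9.7500.

9.75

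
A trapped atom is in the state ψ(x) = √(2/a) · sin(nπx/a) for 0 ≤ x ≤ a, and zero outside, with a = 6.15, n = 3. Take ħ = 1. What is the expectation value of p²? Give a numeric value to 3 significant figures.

p² ψ = −ħ² d²ψ/dx²; ⟨p²⟩ = −ħ² ∫ ψ*·ψ'' dx.
d/dx sin(nπx/a) = (nπ/a)·cos(nπx/a) and d²/dx² sin(nπx/a) = −(nπ/a)²·sin(nπx/a); on 0 ≤ x ≤ a, ∫sin²(nπx/a) dx = a/2 and ∫sin(nπx/a)·cos(nπx/a) dx = 0.
⟨p²⟩ = 2.3485.

2.35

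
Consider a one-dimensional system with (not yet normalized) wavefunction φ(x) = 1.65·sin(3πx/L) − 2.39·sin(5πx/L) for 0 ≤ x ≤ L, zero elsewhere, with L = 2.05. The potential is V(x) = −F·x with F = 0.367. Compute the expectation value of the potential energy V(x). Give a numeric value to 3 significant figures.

-0.376

⟨V⟩ = ∫ V(x)·|φ|² dx / ∫|φ|² dx.
On 0 ≤ x ≤ L (j ≠ l): ∫sin²(jπx/L) dx = L/2, ∫sin(jπx/L)·sin(lπx/L) dx = 0; diagonal moments ∫x·sin²(jπx/L) dx = L²/4, ∫x²·sin²(jπx/L) dx = L³·(1/6 − 1/(4j²π²)); cross terms ∫x·sin(jπx/L)·sin(lπx/L) dx = 0 for j + l even and −4jlL²/(π²(j² − l²)²) for j + l odd, ∫x²·sin(jπx/L)·sin(lπx/L) dx = (−1)^(j+l)·4jlL³/(π²(j² − l²)²); higher powers the same way via product-to-sum and parts.
State is unnormalized: ∫|φ|² dx = 8.6455, and ∫φ*·V(x)·φ dx = -3.2522, so ⟨V⟩ = -3.2522 / 8.6455.
⟨V⟩ = -0.37618.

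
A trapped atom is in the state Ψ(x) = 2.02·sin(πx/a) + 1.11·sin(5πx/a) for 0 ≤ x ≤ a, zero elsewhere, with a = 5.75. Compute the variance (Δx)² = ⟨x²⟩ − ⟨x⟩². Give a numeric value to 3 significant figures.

Compute ⟨x⟩ and ⟨x²⟩ separately, then (Δx)² = ⟨x²⟩ − ⟨x⟩².
On 0 ≤ x ≤ a (j ≠ l): ∫sin²(jπx/a) dx = a/2, ∫sin(jπx/a)·sin(lπx/a) dx = 0; diagonal moments ∫x·sin²(jπx/a) dx = a²/4, ∫x²·sin²(jπx/a) dx = a³·(1/6 − 1/(4j²π²)); cross terms ∫x·sin(jπx/a)·sin(lπx/a) dx = 0 for j + l even and −4jla²/(π²(j² − l²)²) for j + l odd, ∫x²·sin(jπx/a)·sin(lπx/a) dx = (−1)^(j+l)·4jla³/(π²(j² − l²)²); higher powers the same way via product-to-sum and parts.
Normalization: ∫|Ψ|² dx = 15.273.
⟨x⟩ = 2.8750 and ⟨x²⟩ = 9.9152.
(Δx)² = 9.9152 − (2.8750)² = 1.6495.

1.65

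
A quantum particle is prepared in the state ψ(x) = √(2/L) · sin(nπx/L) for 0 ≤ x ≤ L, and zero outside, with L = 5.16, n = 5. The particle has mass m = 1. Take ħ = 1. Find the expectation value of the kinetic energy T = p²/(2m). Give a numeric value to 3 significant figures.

T = −(ħ²/2m) d²/dx², so ⟨T⟩ = −(ħ²/2m) ∫ ψ*·ψ'' dx; with m = 1.
d/dx sin(nπx/L) = (nπ/L)·cos(nπx/L) and d²/dx² sin(nπx/L) = −(nπ/L)²·sin(nπx/L); on 0 ≤ x ≤ L, ∫sin²(nπx/L) dx = L/2 and ∫sin(nπx/L)·cos(nπx/L) dx = 0.
⟨T⟩ = 4.6335.

4.63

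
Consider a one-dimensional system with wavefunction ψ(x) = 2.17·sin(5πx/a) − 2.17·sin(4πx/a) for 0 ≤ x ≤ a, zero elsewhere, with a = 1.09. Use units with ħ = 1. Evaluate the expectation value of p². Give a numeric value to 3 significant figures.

p² ψ = −ħ² d²ψ/dx²; ⟨p²⟩ = −ħ² ∫ ψ*·ψ'' dx / ∫|ψ|² dx.
d²/dx² sin(jπx/a) = −(jπ/a)²·sin(jπx/a); on 0 ≤ x ≤ a, ∫sin²(jπx/a) dx = a/2 and ∫sin(jπx/a)·sin(lπx/a) dx = 0 for j ≠ l, so only diagonal terms survive in ∫|ψ|² and ∫ψ·ψ″; ∫ψ·ψ′ dx = [ψ²/2] between the walls = 0.
State is unnormalized: ∫|ψ|² dx = 5.1327, and ∫ψ*·(−ħ² ψ'') dx = 874.07, so ⟨p²⟩ = 874.07 / 5.1327.
⟨p²⟩ = 170.29.

170.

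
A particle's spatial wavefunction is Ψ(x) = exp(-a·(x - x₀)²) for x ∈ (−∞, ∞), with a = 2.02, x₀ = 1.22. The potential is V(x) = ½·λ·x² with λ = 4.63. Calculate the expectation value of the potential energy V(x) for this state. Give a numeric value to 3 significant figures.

3.73

⟨V⟩ = ∫ V(x)·|Ψ|² dx / ∫|Ψ|² dx.
Gaussian moments (u = x − x₀): ∫u^(2j)·e^(−2au²) du = (2j−1)!!/(4a)^j · √(π/(2a)), odd powers integrate to 0; here √(π/(2a)) = 0.88183.
State is unnormalized: ∫|Ψ|² dx = 0.88183, and ∫Ψ*·V(x)·Ψ dx = 3.2911, so ⟨V⟩ = 3.2911 / 0.88183.
⟨V⟩ = 3.7322.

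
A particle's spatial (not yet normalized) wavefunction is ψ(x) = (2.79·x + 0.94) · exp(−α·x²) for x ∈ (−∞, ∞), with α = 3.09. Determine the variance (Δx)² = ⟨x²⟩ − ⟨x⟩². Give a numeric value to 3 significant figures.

0.0696

Compute ⟨x⟩ and ⟨x²⟩ separately, then (Δx)² = ⟨x²⟩ − ⟨x⟩².
Expand each integrand as polynomial × e^(−2αx²) and use ∫x^(2j)·e^(−2αx²) dx = (2j−1)!!/(4α)^j · √(π/(2α)), odd powers → 0; here √(π/(2α)) = 0.71299.
Normalization: ∫|ψ|² dx = 1.0790.
⟨x⟩ = 0.28041 and ⟨x²⟩ = 0.14824.
(Δx)² = 0.14824 − (0.28041)² = 0.069613.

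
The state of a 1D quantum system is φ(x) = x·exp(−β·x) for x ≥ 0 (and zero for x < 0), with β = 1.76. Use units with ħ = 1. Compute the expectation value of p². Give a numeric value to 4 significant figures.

3.098

p² φ = −ħ² d²φ/dx²; ⟨p²⟩ = −ħ² ∫ φ*·φ'' dx / ∫|φ|² dx.
Differentiate x·exp(−β·x) with the product rule; every integrand then reduces to terms xʲ·e^(−2βx) on [0, ∞), with ∫₀^∞ xʲ·e^(−2βx) dx = j!/(2β)^(j+1).
State is unnormalized: ∫|φ|² dx = 0.045857, and ∫φ*·(−ħ² φ'') dx = 0.14205, so ⟨p²⟩ = 0.14205 / 0.045857.
⟨p²⟩ = 3.0976.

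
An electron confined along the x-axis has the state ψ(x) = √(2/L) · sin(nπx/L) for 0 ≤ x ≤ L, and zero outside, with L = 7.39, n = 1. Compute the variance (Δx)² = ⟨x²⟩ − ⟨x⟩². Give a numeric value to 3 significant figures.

Compute ⟨x⟩ and ⟨x²⟩ separately, then (Δx)² = ⟨x²⟩ − ⟨x⟩².
With sin²θ = (1 − cos2θ)/2 on 0 ≤ x ≤ L: ∫sin²(nπx/L) dx = L/2, ∫x·sin²(nπx/L) dx = L²/4, ∫x²·sin²(nπx/L) dx = L³·(1/6 − 1/(4n²π²)); higher powers xᵏ the same way, integrating xᵏ·cos(2nπx/L) by parts.
⟨x⟩ = 3.6950 and ⟨x²⟩ = 15.437.
(Δx)² = 15.437 − (3.6950)² = 1.7843.

1.78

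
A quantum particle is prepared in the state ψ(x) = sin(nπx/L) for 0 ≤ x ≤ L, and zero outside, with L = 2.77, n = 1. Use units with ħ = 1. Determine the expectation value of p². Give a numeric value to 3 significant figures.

1.29

p² ψ = −ħ² d²ψ/dx²; ⟨p²⟩ = −ħ² ∫ ψ*·ψ'' dx / ∫|ψ|² dx.
d/dx sin(nπx/L) = (nπ/L)·cos(nπx/L) and d²/dx² sin(nπx/L) = −(nπ/L)²·sin(nπx/L); on 0 ≤ x ≤ L, ∫sin²(nπx/L) dx = L/2 and ∫sin(nπx/L)·cos(nπx/L) dx = 0.
State is unnormalized: ∫|ψ|² dx = 1.3850, and ∫ψ*·(−ħ² ψ'') dx = 1.7815, so ⟨p²⟩ = 1.7815 / 1.3850.
⟨p²⟩ = 1.2863.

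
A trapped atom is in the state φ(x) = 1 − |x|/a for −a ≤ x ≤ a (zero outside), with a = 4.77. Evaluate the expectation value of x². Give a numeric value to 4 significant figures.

⟨x²⟩ = ∫ x²·|φ|² dx / ∫|φ|² dx (integrals over the domain).
φ is even, so ∫ over [−a, a] = 2∫₀ᵃ with φ = 1 − x/a there: ∫₀ᵃ (1 − x/a)² dx = a/3, ∫₀ᵃ x²(1 − x/a)² dx = a³/30, ∫₀ᵃ x⁴(1 − x/a)² dx = a⁵/105.
State is unnormalized: ∫|φ|² dx = 3.1800, and ∫φ*·x²·φ dx = 7.2354, so ⟨x²⟩ = 7.2354 / 3.1800.
⟨x²⟩ = 2.2753.

2.275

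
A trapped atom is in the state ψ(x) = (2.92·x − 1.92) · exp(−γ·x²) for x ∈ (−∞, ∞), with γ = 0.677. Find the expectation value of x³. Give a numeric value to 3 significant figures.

-0.671

⟨x³⟩ = ∫ x³·|ψ|² dx / ∫|ψ|² dx (integrals over the domain).
Expand each integrand as polynomial × e^(−2γx²) and use ∫x^(2j)·e^(−2γx²) dx = (2j−1)!!/(4γ)^j · √(π/(2γ)), odd powers → 0; here √(π/(2γ)) = 1.5232.
State is unnormalized: ∫|ψ|² dx = 10.411, and ∫ψ*·x³·ψ dx = -6.9872, so ⟨x³⟩ = -6.9872 / 10.411.
⟨x³⟩ = -0.67112.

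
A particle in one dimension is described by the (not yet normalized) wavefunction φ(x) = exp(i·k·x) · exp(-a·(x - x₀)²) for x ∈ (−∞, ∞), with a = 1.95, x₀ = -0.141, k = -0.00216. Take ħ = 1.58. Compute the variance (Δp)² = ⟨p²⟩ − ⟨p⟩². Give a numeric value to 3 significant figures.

Compute ⟨p⟩ and ⟨p²⟩ separately; (Δp)² = ⟨p²⟩ − ⟨p⟩².
Gaussian moments (u = x − x₀): ∫u^(2j)·e^(−2au²) du = (2j−1)!!/(4a)^j · √(π/(2a)), odd powers integrate to 0; here √(π/(2a)) = 0.89752. Derivatives: φ′ = (ik − 2au)·φ, φ″ = ((ik − 2au)² − 2a)·φ; the odd-in-u pieces drop out.
Normalization: ∫|φ|² dx = 0.89752.
⟨p⟩ = -0.0034128 and ⟨p²⟩ = 4.8680.
(Δp)² = 4.8680 − (-0.0034128)² = 4.8680.

4.87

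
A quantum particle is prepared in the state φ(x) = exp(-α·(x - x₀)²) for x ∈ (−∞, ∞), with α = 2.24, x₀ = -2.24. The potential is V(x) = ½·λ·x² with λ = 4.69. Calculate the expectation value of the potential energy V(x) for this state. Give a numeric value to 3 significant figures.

12.0

⟨V⟩ = ∫ V(x)·|φ|² dx / ∫|φ|² dx.
Gaussian moments (u = x − x₀): ∫u^(2j)·e^(−2αu²) du = (2j−1)!!/(4α)^j · √(π/(2α)), odd powers integrate to 0; here √(π/(2α)) = 0.83741.
State is unnormalized: ∫|φ|² dx = 0.83741, and ∫φ*·V(x)·φ dx = 10.072, so ⟨V⟩ = 10.072 / 0.83741.
⟨V⟩ = 12.028.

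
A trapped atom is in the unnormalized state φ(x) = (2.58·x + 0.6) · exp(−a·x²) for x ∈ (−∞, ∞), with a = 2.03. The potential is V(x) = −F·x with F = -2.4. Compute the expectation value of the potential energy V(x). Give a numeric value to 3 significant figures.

0.776

⟨V⟩ = ∫ V(x)·|φ|² dx / ∫|φ|² dx.
Expand each integrand as polynomial × e^(−2ax²) and use ∫x^(2j)·e^(−2ax²) dx = (2j−1)!!/(4a)^j · √(π/(2a)), odd powers → 0; here √(π/(2a)) = 0.87965.
State is unnormalized: ∫|φ|² dx = 1.0378, and ∫φ*·V(x)·φ dx = 0.80495, so ⟨V⟩ = 0.80495 / 1.0378.
⟨V⟩ = 0.77565.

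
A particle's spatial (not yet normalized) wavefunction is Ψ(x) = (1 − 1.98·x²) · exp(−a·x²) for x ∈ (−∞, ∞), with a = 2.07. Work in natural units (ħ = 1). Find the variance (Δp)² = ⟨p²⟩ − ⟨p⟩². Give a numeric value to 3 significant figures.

5.61

Compute ⟨p⟩ and ⟨p²⟩ separately; (Δp)² = ⟨p²⟩ − ⟨p⟩².
Expand each integrand as polynomial × e^(−2ax²) and use ∫x^(2j)·e^(−2ax²) dx = (2j−1)!!/(4a)^j · √(π/(2a)), odd powers → 0; here √(π/(2a)) = 0.87111. Differentiate with the product rule, d/dx e^(−ax²) = −2ax·e^(−ax²).
Normalization: ∫|Ψ|² dx = 0.60393.
⟨p⟩ = 0.0000 and ⟨p²⟩ = 5.6089.
(Δp)² = 5.6089 − (0.0000)² = 5.6089.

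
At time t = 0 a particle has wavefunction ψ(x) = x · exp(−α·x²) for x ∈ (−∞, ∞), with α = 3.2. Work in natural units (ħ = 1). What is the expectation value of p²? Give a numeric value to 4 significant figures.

9.600

p² ψ = −ħ² d²ψ/dx²; ⟨p²⟩ = −ħ² ∫ ψ*·ψ'' dx / ∫|ψ|² dx.
Expand each integrand as polynomial × e^(−2αx²) and use ∫x^(2j)·e^(−2αx²) dx = (2j−1)!!/(4α)^j · √(π/(2α)), odd powers → 0; here √(π/(2α)) = 0.70062. Differentiate with the product rule, d/dx e^(−αx²) = −2αx·e^(−αx²).
State is unnormalized: ∫|ψ|² dx = 0.054736, and ∫ψ*·(−ħ² ψ'') dx = 0.52547, so ⟨p²⟩ = 0.52547 / 0.054736.
⟨p²⟩ = 9.6000.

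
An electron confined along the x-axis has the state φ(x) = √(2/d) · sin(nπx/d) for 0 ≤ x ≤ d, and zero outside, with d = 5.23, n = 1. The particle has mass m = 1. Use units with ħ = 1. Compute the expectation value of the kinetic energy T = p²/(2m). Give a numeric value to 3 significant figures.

0.180

T = −(ħ²/2m) d²/dx², so ⟨T⟩ = −(ħ²/2m) ∫ φ*·φ'' dx; with m = 1.
d/dx sin(nπx/d) = (nπ/d)·cos(nπx/d) and d²/dx² sin(nπx/d) = −(nπ/d)²·sin(nπx/d); on 0 ≤ x ≤ d, ∫sin²(nπx/d) dx = d/2 and ∫sin(nπx/d)·cos(nπx/d) dx = 0.
⟨T⟩ = 0.18041.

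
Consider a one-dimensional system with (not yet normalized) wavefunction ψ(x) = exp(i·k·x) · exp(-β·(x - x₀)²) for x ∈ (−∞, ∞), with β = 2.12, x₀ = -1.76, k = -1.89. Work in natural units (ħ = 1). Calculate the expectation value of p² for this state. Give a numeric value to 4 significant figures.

p² ψ = −ħ² d²ψ/dx²; ⟨p²⟩ = −ħ² ∫ ψ*·ψ'' dx / ∫|ψ|² dx.
Gaussian moments (u = x − x₀): ∫u^(2j)·e^(−2βu²) du = (2j−1)!!/(4β)^j · √(π/(2β)), odd powers integrate to 0; here √(π/(2β)) = 0.86078. Derivatives: ψ′ = (ik − 2βu)·ψ, ψ″ = ((ik − 2βu)² − 2β)·ψ; the odd-in-u pieces drop out.
State is unnormalized: ∫|ψ|² dx = 0.86078, and ∫ψ*·(−ħ² ψ'') dx = 4.8996, so ⟨p²⟩ = 4.8996 / 0.86078.
⟨p²⟩ = 5.6921.

5.692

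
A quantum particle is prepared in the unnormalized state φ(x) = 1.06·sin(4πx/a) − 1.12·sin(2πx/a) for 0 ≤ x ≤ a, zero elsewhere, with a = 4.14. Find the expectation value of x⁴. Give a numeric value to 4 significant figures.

⟨x⁴⟩ = ∫ x⁴·|φ|² dx / ∫|φ|² dx (integrals over the domain).
On 0 ≤ x ≤ a (j ≠ l): ∫sin²(jπx/a) dx = a/2, ∫sin(jπx/a)·sin(lπx/a) dx = 0; diagonal moments ∫x·sin²(jπx/a) dx = a²/4, ∫x²·sin²(jπx/a) dx = a³·(1/6 − 1/(4j²π²)); cross terms ∫x·sin(jπx/a)·sin(lπx/a) dx = 0 for j + l even and −4jla²/(π²(j² − l²)²) for j + l odd, ∫x²·sin(jπx/a)·sin(lπx/a) dx = (−1)^(j+l)·4jla³/(π²(j² − l²)²); higher powers the same way via product-to-sum and parts.
State is unnormalized: ∫|φ|² dx = 4.9225, and ∫φ*·x⁴·φ dx = 158.26, so ⟨x⁴⟩ = 158.26 / 4.9225.
⟨x⁴⟩ = 32.150.

32.15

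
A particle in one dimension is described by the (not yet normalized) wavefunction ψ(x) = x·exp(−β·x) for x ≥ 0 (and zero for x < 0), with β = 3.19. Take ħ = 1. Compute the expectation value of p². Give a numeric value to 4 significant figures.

p² ψ = −ħ² d²ψ/dx²; ⟨p²⟩ = −ħ² ∫ ψ*·ψ'' dx / ∫|ψ|² dx.
Differentiate x·exp(−β·x) with the product rule; every integrand then reduces to terms xʲ·e^(−2βx) on [0, ∞), with ∫₀^∞ xʲ·e^(−2βx) dx = j!/(2β)^(j+1).
State is unnormalized: ∫|ψ|² dx = 0.0077014, and ∫ψ*·(−ħ² ψ'') dx = 0.078370, so ⟨p²⟩ = 0.078370 / 0.0077014.
⟨p²⟩ = 10.176.

10.18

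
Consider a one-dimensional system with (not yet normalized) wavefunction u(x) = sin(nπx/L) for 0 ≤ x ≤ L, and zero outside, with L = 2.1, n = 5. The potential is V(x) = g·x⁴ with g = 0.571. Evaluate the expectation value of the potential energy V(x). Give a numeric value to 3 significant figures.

2.18

⟨V⟩ = ∫ V(x)·|u|² dx / ∫|u|² dx.
With sin²θ = (1 − cos2θ)/2 on 0 ≤ x ≤ L: ∫sin²(nπx/L) dx = L/2, ∫x·sin²(nπx/L) dx = L²/4, ∫x²·sin²(nπx/L) dx = L³·(1/6 − 1/(4n²π²)); higher powers xᵏ the same way, integrating xᵏ·cos(2nπx/L) by parts.
State is unnormalized: ∫|u|² dx = 1.0500, and ∫u*·V(x)·u dx = 2.2851, so ⟨V⟩ = 2.2851 / 1.0500.
⟨V⟩ = 2.1762.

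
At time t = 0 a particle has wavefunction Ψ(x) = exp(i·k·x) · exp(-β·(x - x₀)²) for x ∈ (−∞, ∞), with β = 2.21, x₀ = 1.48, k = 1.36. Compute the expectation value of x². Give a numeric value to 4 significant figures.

⟨x²⟩ = ∫ x²·|Ψ|² dx / ∫|Ψ|² dx (integrals over the domain).
Gaussian moments (u = x − x₀): ∫u^(2j)·e^(−2βu²) du = (2j−1)!!/(4β)^j · √(π/(2β)), odd powers integrate to 0; here √(π/(2β)) = 0.84307.
State is unnormalized: ∫|Ψ|² dx = 0.84307, and ∫Ψ*·x²·Ψ dx = 1.9420, so ⟨x²⟩ = 1.9420 / 0.84307.
⟨x²⟩ = 2.3035.

2.304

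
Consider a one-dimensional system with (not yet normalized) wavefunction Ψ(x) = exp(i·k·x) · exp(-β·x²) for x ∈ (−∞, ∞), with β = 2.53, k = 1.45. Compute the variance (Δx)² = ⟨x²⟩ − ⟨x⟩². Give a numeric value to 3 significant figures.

0.0988

Compute ⟨x⟩ and ⟨x²⟩ separately, then (Δx)² = ⟨x²⟩ − ⟨x⟩².
Gaussian moments: ∫x^(2j)·e^(−2βx²) dx = (2j−1)!!/(4β)^j · √(π/(2β)), odd powers integrate to 0; here √(π/(2β)) = 0.78795.
Normalization: ∫|Ψ|² dx = 0.78795.
⟨x⟩ = 0.0000 and ⟨x²⟩ = 0.098814.
(Δx)² = 0.098814 − (0.0000)² = 0.098814.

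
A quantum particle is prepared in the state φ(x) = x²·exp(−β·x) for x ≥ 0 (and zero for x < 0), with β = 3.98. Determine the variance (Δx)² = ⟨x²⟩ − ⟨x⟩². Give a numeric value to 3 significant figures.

0.0789

Compute ⟨x⟩ and ⟨x²⟩ separately, then (Δx)² = ⟨x²⟩ − ⟨x⟩².
Every integrand reduces to terms xʲ·e^(−2βx) on [0, ∞); use ∫₀^∞ xʲ·e^(−2βx) dx = j!/(2β)^(j+1).
Normalization: ∫|φ|² dx = 0.00075101.
⟨x⟩ = 0.62814 and ⟨x²⟩ = 0.47347.
(Δx)² = 0.47347 − (0.62814)² = 0.078912.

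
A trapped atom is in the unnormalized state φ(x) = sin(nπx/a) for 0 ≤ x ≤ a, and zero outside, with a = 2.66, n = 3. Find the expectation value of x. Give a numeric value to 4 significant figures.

⟨x⟩ = ∫ x·|φ|² dx / ∫|φ|² dx (integrals over the domain).
With sin²θ = (1 − cos2θ)/2 on 0 ≤ x ≤ a: ∫sin²(nπx/a) dx = a/2, ∫x·sin²(nπx/a) dx = a²/4, ∫x²·sin²(nπx/a) dx = a³·(1/6 − 1/(4n²π²)); higher powers xᵏ the same way, integrating xᵏ·cos(2nπx/a) by parts.
State is unnormalized: ∫|φ|² dx = 1.3300, and ∫φ*·x·φ dx = 1.7689, so ⟨x⟩ = 1.7689 / 1.3300.
⟨x⟩ = 1.3300.

1.330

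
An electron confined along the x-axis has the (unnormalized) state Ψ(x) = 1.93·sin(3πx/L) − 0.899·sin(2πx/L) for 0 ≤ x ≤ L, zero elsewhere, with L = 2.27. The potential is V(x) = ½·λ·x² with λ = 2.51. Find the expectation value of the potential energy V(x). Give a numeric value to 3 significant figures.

⟨V⟩ = ∫ V(x)·|Ψ|² dx / ∫|Ψ|² dx.
On 0 ≤ x ≤ L (j ≠ l): ∫sin²(jπx/L) dx = L/2, ∫sin(jπx/L)·sin(lπx/L) dx = 0; diagonal moments ∫x·sin²(jπx/L) dx = L²/4, ∫x²·sin²(jπx/L) dx = L³·(1/6 − 1/(4j²π²)); cross terms ∫x·sin(jπx/L)·sin(lπx/L) dx = 0 for j + l even and −4jlL²/(π²(j² − l²)²) for j + l odd, ∫x²·sin(jπx/L)·sin(lπx/L) dx = (−1)^(j+l)·4jlL³/(π²(j² − l²)²); higher powers the same way via product-to-sum and parts.
State is unnormalized: ∫|Ψ|² dx = 5.1451, and ∫Ψ*·V(x)·Ψ dx = 15.817, so ⟨V⟩ = 15.817 / 5.1451.
⟨V⟩ = 3.0742.

3.07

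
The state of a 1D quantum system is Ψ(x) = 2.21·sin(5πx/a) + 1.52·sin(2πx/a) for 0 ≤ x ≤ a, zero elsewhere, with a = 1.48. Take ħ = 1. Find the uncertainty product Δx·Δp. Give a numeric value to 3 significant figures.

Δx = √(⟨x²⟩−⟨x⟩²), Δp = √(⟨p²⟩−⟨p⟩²).
On 0 ≤ x ≤ a (j ≠ l): ∫sin²(jπx/a) dx = a/2, ∫sin(jπx/a)·sin(lπx/a) dx = 0; diagonal moments ∫x·sin²(jπx/a) dx = a²/4, ∫x²·sin²(jπx/a) dx = a³·(1/6 − 1/(4j²π²)); cross terms ∫x·sin(jπx/a)·sin(lπx/a) dx = 0 for j + l even and −4jla²/(π²(j² − l²)²) for j + l odd, ∫x²·sin(jπx/a)·sin(lπx/a) dx = (−1)^(j+l)·4jla³/(π²(j² − l²)²); higher powers the same way via product-to-sum and parts. d²/dx² sin(jπx/a) = −(jπ/a)²·sin(jπx/a); on 0 ≤ x ≤ a, ∫sin²(jπx/a) dx = a/2 and ∫sin(jπx/a)·sin(lπx/a) dx = 0 for j ≠ l, so only diagonal terms survive in ∫|Ψ|² and ∫Ψ·Ψ″; ∫Ψ·Ψ′ dx = [Ψ²/2] between the walls = 0.
Normalization: ∫|Ψ|² dx = 5.3239.
⟨x⟩ = 0.71460, ⟨x²⟩ = 0.68062 ⇒ Δx = 0.41227.
⟨p⟩ = 0.0000, ⟨p²⟩ = 82.260 ⇒ Δp = 9.0697.
Δx·Δp = 3.7392.

3.74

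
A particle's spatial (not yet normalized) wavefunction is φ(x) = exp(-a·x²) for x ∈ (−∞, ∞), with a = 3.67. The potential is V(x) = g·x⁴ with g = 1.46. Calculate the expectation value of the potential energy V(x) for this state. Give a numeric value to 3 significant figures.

0.0203

⟨V⟩ = ∫ V(x)·|φ|² dx / ∫|φ|² dx.
Gaussian moments: ∫x^(2j)·e^(−2ax²) dx = (2j−1)!!/(4a)^j · √(π/(2a)), odd powers integrate to 0; here √(π/(2a)) = 0.65422.
State is unnormalized: ∫|φ|² dx = 0.65422, and ∫φ*·V(x)·φ dx = 0.013297, so ⟨V⟩ = 0.013297 / 0.65422.
⟨V⟩ = 0.020325.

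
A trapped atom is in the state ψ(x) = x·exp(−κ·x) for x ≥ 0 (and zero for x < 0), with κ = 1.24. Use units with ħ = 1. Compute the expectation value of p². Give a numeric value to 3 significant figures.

p² ψ = −ħ² d²ψ/dx²; ⟨p²⟩ = −ħ² ∫ ψ*·ψ'' dx / ∫|ψ|² dx.
Differentiate x·exp(−κ·x) with the product rule; every integrand then reduces to terms xʲ·e^(−2κx) on [0, ∞), with ∫₀^∞ xʲ·e^(−2κx) dx = j!/(2κ)^(j+1).
State is unnormalized: ∫|ψ|² dx = 0.13112, and ∫ψ*·(−ħ² ψ'') dx = 0.20161, so ⟨p²⟩ = 0.20161 / 0.13112.
⟨p²⟩ = 1.5376.

1.54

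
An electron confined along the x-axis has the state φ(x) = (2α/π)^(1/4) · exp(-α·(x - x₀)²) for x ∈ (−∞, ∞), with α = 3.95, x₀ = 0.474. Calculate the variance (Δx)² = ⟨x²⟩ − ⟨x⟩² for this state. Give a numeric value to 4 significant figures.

Compute ⟨x⟩ and ⟨x²⟩ separately, then (Δx)² = ⟨x²⟩ − ⟨x⟩².
Gaussian moments (u = x − x₀): ∫u^(2j)·e^(−2αu²) du = (2j−1)!!/(4α)^j · √(π/(2α)), odd powers integrate to 0; here √(π/(2α)) = 0.63061.
⟨x⟩ = 0.47400 and ⟨x²⟩ = 0.28797.
(Δx)² = 0.28797 − (0.47400)² = 0.063291.

0.06329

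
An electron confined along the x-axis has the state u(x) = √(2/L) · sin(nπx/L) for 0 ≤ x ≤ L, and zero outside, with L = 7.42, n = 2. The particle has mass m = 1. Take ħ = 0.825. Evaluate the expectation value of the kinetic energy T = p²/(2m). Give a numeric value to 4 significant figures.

0.2440

T = −(ħ²/2m) d²/dx², so ⟨T⟩ = −(ħ²/2m) ∫ u*·u'' dx; with m = 1.
d/dx sin(nπx/L) = (nπ/L)·cos(nπx/L) and d²/dx² sin(nπx/L) = −(nπ/L)²·sin(nπx/L); on 0 ≤ x ≤ L, ∫sin²(nπx/L) dx = L/2 and ∫sin(nπx/L)·cos(nπx/L) dx = 0.
⟨T⟩ = 0.24402.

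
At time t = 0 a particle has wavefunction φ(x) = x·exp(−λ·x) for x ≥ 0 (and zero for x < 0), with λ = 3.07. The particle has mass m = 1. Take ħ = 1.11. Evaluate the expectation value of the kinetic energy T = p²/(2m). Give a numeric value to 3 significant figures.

5.81

T = −(ħ²/2m) d²/dx², so ⟨T⟩ = −(ħ²/2m) ∫ φ*·φ'' dx / ∫|φ|² dx; with m = 1.
Differentiate x·exp(−λ·x) with the product rule; every integrand then reduces to terms xʲ·e^(−2λx) on [0, ∞), with ∫₀^∞ xʲ·e^(−2λx) dx = j!/(2λ)^(j+1).
State is unnormalized: ∫|φ|² dx = 0.0086402, and ∫φ*·(−ħ²/2m · φ'') dx = 0.050167, so ⟨T⟩ = 0.050167 / 0.0086402.
⟨T⟩ = 5.8062.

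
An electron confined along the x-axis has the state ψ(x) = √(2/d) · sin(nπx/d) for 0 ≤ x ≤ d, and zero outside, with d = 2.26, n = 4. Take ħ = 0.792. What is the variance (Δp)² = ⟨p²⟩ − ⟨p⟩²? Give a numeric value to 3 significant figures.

Compute ⟨p⟩ and ⟨p²⟩ separately; (Δp)² = ⟨p²⟩ − ⟨p⟩².
d/dx sin(nπx/d) = (nπ/d)·cos(nπx/d) and d²/dx² sin(nπx/d) = −(nπ/d)²·sin(nπx/d); on 0 ≤ x ≤ d, ∫sin²(nπx/d) dx = d/2 and ∫sin(nπx/d)·cos(nπx/d) dx = 0.
⟨p⟩ = 0.0000 and ⟨p²⟩ = 19.393.
(Δp)² = 19.393 − (0.0000)² = 19.393.

19.4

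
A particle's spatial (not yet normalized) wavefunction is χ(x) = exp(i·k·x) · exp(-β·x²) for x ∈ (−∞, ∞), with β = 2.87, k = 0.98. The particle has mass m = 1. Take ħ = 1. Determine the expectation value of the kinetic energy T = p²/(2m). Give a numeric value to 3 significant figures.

T = −(ħ²/2m) d²/dx², so ⟨T⟩ = −(ħ²/2m) ∫ χ*·χ'' dx / ∫|χ|² dx; with m = 1.
Gaussian moments: ∫x^(2j)·e^(−2βx²) dx = (2j−1)!!/(4β)^j · √(π/(2β)), odd powers integrate to 0; here √(π/(2β)) = 0.73981. Derivatives: χ′ = (ik − 2βx)·χ, χ″ = ((ik − 2βx)² − 2β)·χ; the odd-in-x pieces drop out.
State is unnormalized: ∫|χ|² dx = 0.73981, and ∫χ*·(−ħ²/2m · χ'') dx = 1.4169, so ⟨T⟩ = 1.4169 / 0.73981.
⟨T⟩ = 1.9152.

1.92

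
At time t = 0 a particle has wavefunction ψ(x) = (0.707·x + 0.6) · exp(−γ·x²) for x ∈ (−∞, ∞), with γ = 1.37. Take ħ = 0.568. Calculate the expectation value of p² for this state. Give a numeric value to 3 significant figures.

0.621

p² ψ = −ħ² d²ψ/dx²; ⟨p²⟩ = −ħ² ∫ ψ*·ψ'' dx / ∫|ψ|² dx.
Expand each integrand as polynomial × e^(−2γx²) and use ∫x^(2j)·e^(−2γx²) dx = (2j−1)!!/(4γ)^j · √(π/(2γ)), odd powers → 0; here √(π/(2γ)) = 1.0708. Differentiate with the product rule, d/dx e^(−γx²) = −2γx·e^(−γx²).
State is unnormalized: ∫|ψ|² dx = 0.48315, and ∫ψ*·(−ħ² ψ'') dx = 0.29989, so ⟨p²⟩ = 0.29989 / 0.48315.
⟨p²⟩ = 0.62069.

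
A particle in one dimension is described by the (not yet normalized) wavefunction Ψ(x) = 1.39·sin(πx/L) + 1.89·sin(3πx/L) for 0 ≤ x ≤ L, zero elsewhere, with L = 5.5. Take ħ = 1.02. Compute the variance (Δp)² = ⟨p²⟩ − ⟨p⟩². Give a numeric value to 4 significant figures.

2.102

Compute ⟨p⟩ and ⟨p²⟩ separately; (Δp)² = ⟨p²⟩ − ⟨p⟩².
d²/dx² sin(jπx/L) = −(jπ/L)²·sin(jπx/L); on 0 ≤ x ≤ L, ∫sin²(jπx/L) dx = L/2 and ∫sin(jπx/L)·sin(lπx/L) dx = 0 for j ≠ l, so only diagonal terms survive in ∫|Ψ|² and ∫Ψ·Ψ″; ∫Ψ·Ψ′ dx = [Ψ²/2] between the walls = 0.
Normalization: ∫|Ψ|² dx = 15.137.
⟨p⟩ = 0.0000 and ⟨p²⟩ = 2.1018.
(Δp)² = 2.1018 − (0.0000)² = 2.1018.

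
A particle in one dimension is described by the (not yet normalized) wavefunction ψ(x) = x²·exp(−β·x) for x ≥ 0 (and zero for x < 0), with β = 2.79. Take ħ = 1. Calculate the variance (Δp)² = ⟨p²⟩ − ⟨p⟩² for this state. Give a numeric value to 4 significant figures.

2.595

Compute ⟨p⟩ and ⟨p²⟩ separately; (Δp)² = ⟨p²⟩ − ⟨p⟩².
Differentiate x²·exp(−β·x) with the product rule; every integrand then reduces to terms xʲ·e^(−2βx) on [0, ∞), with ∫₀^∞ xʲ·e^(−2βx) dx = j!/(2β)^(j+1).
Normalization: ∫|ψ|² dx = 0.0044365.
⟨p⟩ = 0.0000 and ⟨p²⟩ = 2.5947.
(Δp)² = 2.5947 − (0.0000)² = 2.5947.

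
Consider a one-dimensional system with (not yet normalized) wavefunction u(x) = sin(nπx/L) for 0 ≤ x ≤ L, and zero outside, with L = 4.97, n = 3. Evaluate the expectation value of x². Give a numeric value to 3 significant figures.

⟨x²⟩ = ∫ x²·|u|² dx / ∫|u|² dx (integrals over the domain).
With sin²θ = (1 − cos2θ)/2 on 0 ≤ x ≤ L: ∫sin²(nπx/L) dx = L/2, ∫x·sin²(nπx/L) dx = L²/4, ∫x²·sin²(nπx/L) dx = L³·(1/6 − 1/(4n²π²)); higher powers xᵏ the same way, integrating xᵏ·cos(2nπx/L) by parts.
State is unnormalized: ∫|u|² dx = 2.4850, and ∫u*·x²·u dx = 20.115, so ⟨x²⟩ = 20.115 / 2.4850.
⟨x²⟩ = 8.0946.

8.09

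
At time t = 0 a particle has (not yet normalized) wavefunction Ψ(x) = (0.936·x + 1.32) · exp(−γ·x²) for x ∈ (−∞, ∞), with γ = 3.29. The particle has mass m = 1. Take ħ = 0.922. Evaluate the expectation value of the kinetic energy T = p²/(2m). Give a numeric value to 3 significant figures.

T = −(ħ²/2m) d²/dx², so ⟨T⟩ = −(ħ²/2m) ∫ Ψ*·Ψ'' dx / ∫|Ψ|² dx; with m = 1.
Expand each integrand as polynomial × e^(−2γx²) and use ∫x^(2j)·e^(−2γx²) dx = (2j−1)!!/(4γ)^j · √(π/(2γ)), odd powers → 0; here √(π/(2γ)) = 0.69097. Differentiate with the product rule, d/dx e^(−γx²) = −2γx·e^(−γx²).
State is unnormalized: ∫|Ψ|² dx = 1.2500, and ∫Ψ*·(−ħ²/2m · Ψ'') dx = 1.8766, so ⟨T⟩ = 1.8766 / 1.2500.
⟨T⟩ = 1.5013.

1.50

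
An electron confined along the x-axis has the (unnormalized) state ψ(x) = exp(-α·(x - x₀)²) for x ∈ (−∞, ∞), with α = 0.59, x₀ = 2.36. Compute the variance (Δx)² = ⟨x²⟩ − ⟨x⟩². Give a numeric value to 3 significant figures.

Compute ⟨x⟩ and ⟨x²⟩ separately, then (Δx)² = ⟨x²⟩ − ⟨x⟩².
Gaussian moments (u = x − x₀): ∫u^(2j)·e^(−2αu²) du = (2j−1)!!/(4α)^j · √(π/(2α)), odd powers integrate to 0; here √(π/(2α)) = 1.6317.
Normalization: ∫|ψ|² dx = 1.6317.
⟨x⟩ = 2.3600 and ⟨x²⟩ = 5.9933.
(Δx)² = 5.9933 − (2.3600)² = 0.42373.

0.424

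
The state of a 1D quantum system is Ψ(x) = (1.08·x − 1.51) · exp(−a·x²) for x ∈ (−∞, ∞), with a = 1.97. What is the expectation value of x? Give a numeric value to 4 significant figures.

⟨x⟩ = ∫ x·|Ψ|² dx / ∫|Ψ|² dx (integrals over the domain).
Expand each integrand as polynomial × e^(−2ax²) and use ∫x^(2j)·e^(−2ax²) dx = (2j−1)!!/(4a)^j · √(π/(2a)), odd powers → 0; here √(π/(2a)) = 0.89295.
State is unnormalized: ∫|Ψ|² dx = 2.1682, and ∫Ψ*·x·Ψ dx = -0.36960, so ⟨x⟩ = -0.36960 / 2.1682.
⟨x⟩ = -0.17046.

-0.1705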